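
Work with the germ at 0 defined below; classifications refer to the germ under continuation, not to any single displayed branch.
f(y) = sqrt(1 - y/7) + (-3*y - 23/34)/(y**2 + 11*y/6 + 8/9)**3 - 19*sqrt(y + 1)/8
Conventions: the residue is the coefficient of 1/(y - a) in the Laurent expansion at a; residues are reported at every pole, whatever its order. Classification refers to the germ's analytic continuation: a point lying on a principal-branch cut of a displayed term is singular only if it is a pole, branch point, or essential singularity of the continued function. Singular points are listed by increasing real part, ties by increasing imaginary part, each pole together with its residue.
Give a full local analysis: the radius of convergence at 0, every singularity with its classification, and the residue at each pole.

Denominator factor (y**2 + 11*y/6 + 8/9)^3: discriminant -7/36, complex-conjugate roots (-11/12) + ((1/12)*sqrt(7))*i and (-11/12) - ((1/12)*sqrt(7))*i; poles of order 3, moduli (2/3)*sqrt(2) and (2/3)*sqrt(2).
Branch term (-19/8)*sqrt(1 - y/(-1)): its argument vanishes at y = -1, a square-root branch point, modulus 1.
Branch term (1)*sqrt(1 - y/(7)): its argument vanishes at y = 7, a square-root branch point, modulus 7.
The radius of convergence is the smallest modulus among the singular points: (2/3)*sqrt(2).
The branch terms are analytic at (-11/12) - ((1/12)*sqrt(7))*i and contribute nothing to the residue; only the rational part matters.
The factor y**2 + 11*y/6 + 8/9 splits as (y - a)(y - a') with a = (-11/12) - ((1/12)*sqrt(7))*i, a' = (-11/12) + ((1/12)*sqrt(7))*i. At the order-3 pole a set g(y) = (y - a)^3*(rational part) = [-3*y - 23/34] / (y - a')^3.
Order-3 pole: residue = g''(a)/2; g''((-11/12) - ((1/12)*sqrt(7))*i) = ((3289248/5831)*sqrt(7))*i, so the residue is ((1644624/5831)*sqrt(7))*i.
The branch terms are analytic at (-11/12) + ((1/12)*sqrt(7))*i and contribute nothing to the residue; only the rational part matters.
The factor y**2 + 11*y/6 + 8/9 splits as (y - a)(y - a') with a = (-11/12) + ((1/12)*sqrt(7))*i, a' = (-11/12) - ((1/12)*sqrt(7))*i. At the order-3 pole a set g(y) = (y - a)^3*(rational part) = [-3*y - 23/34] / (y - a')^3.
Order-3 pole: residue = g''(a)/2; g''((-11/12) + ((1/12)*sqrt(7))*i) = -((3289248/5831)*sqrt(7))*i, so the residue is -((1644624/5831)*sqrt(7))*i.
List the singular points by increasing real part (a conjugate pair: the negative imaginary part first).

Radius of convergence at 0: (2/3)*sqrt(2).
At -1: an algebraic (square-root) branch point.
At (-11/12) - ((1/12)*sqrt(7))*i: a pole of order 3; residue ((1644624/5831)*sqrt(7))*i.
At (-11/12) + ((1/12)*sqrt(7))*i: a pole of order 3; residue -((1644624/5831)*sqrt(7))*i.
At 7: an algebraic (square-root) branch point.


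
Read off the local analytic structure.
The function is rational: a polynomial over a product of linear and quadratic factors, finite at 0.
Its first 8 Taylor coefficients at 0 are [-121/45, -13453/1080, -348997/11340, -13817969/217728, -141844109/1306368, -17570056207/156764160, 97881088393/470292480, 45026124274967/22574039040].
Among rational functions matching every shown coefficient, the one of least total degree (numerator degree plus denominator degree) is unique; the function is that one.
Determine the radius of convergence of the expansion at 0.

No rational of total degree below 5 reproduces all 8 coefficients; solving the [2/3] Pade equations on them gives f(φ) = (-22*φ**2/7 - 9*φ/11 + 8/15)/((φ - 3/2)*(φ - 4/11)**2), whose expansion matches every shown term.
Denominator factor (φ - 4/11)^2: pole of order 2 at 4/11, modulus 4/11.
Denominator factor (φ - 3/2): pole of order 1 at 3/2, modulus 3/2.
The radius of convergence is the smallest modulus among the singular points: 4/11.

The radius of convergence is 4/11.


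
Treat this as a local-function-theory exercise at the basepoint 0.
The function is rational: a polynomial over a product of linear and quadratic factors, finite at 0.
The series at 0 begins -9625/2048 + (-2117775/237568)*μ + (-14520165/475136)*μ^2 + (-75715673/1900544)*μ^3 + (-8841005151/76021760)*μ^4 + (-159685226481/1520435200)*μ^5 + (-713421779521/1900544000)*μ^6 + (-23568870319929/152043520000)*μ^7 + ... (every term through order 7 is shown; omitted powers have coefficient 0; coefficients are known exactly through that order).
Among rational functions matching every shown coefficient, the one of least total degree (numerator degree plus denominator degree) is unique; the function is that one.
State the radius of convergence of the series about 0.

The radius of convergence is 5/11.

No rational of total degree below 5 reproduces all 8 coefficients; solving the [1/4] Pade equations on them gives f(μ) = (11*μ/29 + 35/32)/((μ - 4/5)**3*(μ + 5/11)), whose expansion matches every shown term.
Denominator factor (μ - 4/5)^3: pole of order 3 at 4/5, modulus 4/5.
Denominator factor (μ + 5/11): pole of order 1 at -5/11, modulus 5/11.
The radius of convergence is the smallest modulus among the singular points: 5/11.


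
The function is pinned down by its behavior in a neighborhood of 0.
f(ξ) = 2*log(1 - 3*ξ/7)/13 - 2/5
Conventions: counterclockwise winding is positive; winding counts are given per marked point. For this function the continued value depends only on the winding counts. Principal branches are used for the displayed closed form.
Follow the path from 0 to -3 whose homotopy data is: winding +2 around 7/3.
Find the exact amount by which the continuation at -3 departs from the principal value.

The rational part is single-valued and drops out of the difference; each branch term changes only by its own monodromy.
(2/13)*log(1 - ξ/(7/3)): each positive loop around 7/3 adds 2*pi*i to the log, so winding +2 contributes (2/13)*(2)*2*pi*i = (8/13)*pi*i.
Summing the contributions at ξ = -3 gives (8/13)*pi*i.

Continued minus principal equals (8/13)*pi*i.


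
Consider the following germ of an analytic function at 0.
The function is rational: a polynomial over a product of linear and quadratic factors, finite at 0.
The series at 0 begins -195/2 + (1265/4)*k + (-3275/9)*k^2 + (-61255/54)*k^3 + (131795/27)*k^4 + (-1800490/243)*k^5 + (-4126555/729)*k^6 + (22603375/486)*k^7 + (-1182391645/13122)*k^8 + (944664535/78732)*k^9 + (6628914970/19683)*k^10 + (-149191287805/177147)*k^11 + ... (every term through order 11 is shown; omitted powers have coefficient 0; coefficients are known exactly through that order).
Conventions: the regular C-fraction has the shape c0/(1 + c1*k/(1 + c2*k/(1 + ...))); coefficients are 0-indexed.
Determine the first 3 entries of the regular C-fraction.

The regular C-fraction coefficients are [-195/2, 253/78, -123907/59202].

Taylor coefficients (read off): a_0 = -195/2, a_1 = 1265/4, a_2 = -3275/9.
c0 = a_0 = -195/2. Peel one level at a time: if S = 1 + c*k/S' with S'(0) = 1, then c is the k-coefficient of S and S' = c*k/(S - 1).
S_1 = c0/f = 1 + (253/78)*k + (123907/18252)*k^2 + ...; c1 = 253/78.
S_2 = c1*k/(S_1 - 1) = 1 + (-123907/59202)*k + ...; c2 = -123907/59202.


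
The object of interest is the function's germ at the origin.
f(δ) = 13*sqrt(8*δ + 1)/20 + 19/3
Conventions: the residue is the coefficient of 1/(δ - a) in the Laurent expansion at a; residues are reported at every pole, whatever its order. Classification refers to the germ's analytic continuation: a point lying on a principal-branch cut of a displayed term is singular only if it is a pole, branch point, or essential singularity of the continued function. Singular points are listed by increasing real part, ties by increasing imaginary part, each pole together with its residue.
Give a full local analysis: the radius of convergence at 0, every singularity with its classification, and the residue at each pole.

Branch term (13/20)*sqrt(1 - δ/(-1/8)): its argument vanishes at δ = -1/8, a square-root branch point, modulus 1/8.
The radius of convergence is the smallest modulus among the singular points: 1/8.

Radius of convergence at 0: 1/8.
At -1/8: an algebraic (square-root) branch point.


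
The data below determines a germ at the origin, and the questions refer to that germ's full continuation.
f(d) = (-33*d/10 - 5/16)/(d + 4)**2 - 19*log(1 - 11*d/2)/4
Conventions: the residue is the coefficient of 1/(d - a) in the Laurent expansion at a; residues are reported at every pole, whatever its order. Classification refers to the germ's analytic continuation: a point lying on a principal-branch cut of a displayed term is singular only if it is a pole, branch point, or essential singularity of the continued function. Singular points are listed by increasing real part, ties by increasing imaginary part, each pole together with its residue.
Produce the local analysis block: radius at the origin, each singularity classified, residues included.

Denominator factor (d + 4)^2: pole of order 2 at -4, modulus 4.
Branch term (-19/4)*log(1 - d/(2/11)): its argument vanishes at d = 2/11, a logarithmic branch point, modulus 2/11.
The radius of convergence is the smallest modulus among the singular points: 2/11.
The branch term is analytic at -4 and contributes nothing to the residue; only the rational part matters.
At the order-2 pole -4 set g(d) = (d - (-4))^2*(rational part) = -33*d/10 - 5/16.
Order-2 pole: residue = g'(a); g'(-4) = -33/10, so the residue is -33/10.
List the singular points by increasing real part (a conjugate pair: the negative imaginary part first).

Radius of convergence at 0: 2/11.
At -4: a pole of order 2; residue -33/10.
At 2/11: a logarithmic branch point.


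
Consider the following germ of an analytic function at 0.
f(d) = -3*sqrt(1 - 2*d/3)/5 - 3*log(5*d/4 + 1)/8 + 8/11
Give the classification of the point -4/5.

The term (-3/8)*log(1 - d/(-4/5)) has argument 1 - -4/5/(-4/5) = 0 at -4/5: a logarithmic (infinitely-sheeted) branch point; the remaining terms are analytic or single-valued there.

The point is a logarithmic branch point.


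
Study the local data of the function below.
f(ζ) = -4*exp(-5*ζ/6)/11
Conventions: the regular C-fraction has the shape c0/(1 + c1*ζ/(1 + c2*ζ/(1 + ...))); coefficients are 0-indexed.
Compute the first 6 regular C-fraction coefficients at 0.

The regular C-fraction coefficients are [-4/11, 5/6, -5/12, 5/36, -5/36, 1/12].

Taylor coefficients (expand at 0): a_0 = -4/11, a_1 = 10/33, a_2 = -25/198, a_3 = 125/3564, a_4 = -625/85536, a_5 = 625/513216.
c0 = a_0 = -4/11. Peel one level at a time: if S = 1 + c*ζ/S' with S'(0) = 1, then c is the ζ-coefficient of S and S' = c*ζ/(S - 1).
S_1 = c0/f = 1 + (5/6)*ζ + (25/72)*ζ^2 + ...; c1 = 5/6.
S_2 = c1*ζ/(S_1 - 1) = 1 + (-5/12)*ζ + (25/432)*ζ^2 + ...; c2 = -5/12.
S_3 = c2*ζ/(S_2 - 1) = 1 + (5/36)*ζ + (25/1296)*ζ^2 + ...; c3 = 5/36.
S_4 = c3*ζ/(S_3 - 1) = 1 + (-5/36)*ζ + (5/432)*ζ^2 + ...; c4 = -5/36.
S_5 = c4*ζ/(S_4 - 1) = 1 + (1/12)*ζ + ...; c5 = 1/12.


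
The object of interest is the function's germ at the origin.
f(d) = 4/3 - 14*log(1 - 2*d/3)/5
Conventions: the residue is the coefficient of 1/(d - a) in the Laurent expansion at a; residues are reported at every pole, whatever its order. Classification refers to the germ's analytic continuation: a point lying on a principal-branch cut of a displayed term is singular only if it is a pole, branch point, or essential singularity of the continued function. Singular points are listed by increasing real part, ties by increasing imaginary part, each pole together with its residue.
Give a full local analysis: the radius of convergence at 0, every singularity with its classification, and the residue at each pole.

Radius of convergence at 0: 3/2.
At 3/2: a logarithmic branch point.

Branch term (-14/5)*log(1 - d/(3/2)): its argument vanishes at d = 3/2, a logarithmic branch point, modulus 3/2.
The radius of convergence is the smallest modulus among the singular points: 3/2.


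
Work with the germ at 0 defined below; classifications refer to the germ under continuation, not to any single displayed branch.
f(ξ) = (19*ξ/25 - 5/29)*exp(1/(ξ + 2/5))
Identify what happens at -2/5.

The exponent 1/(ξ - (-2/5)) has a pole at -2/5, so exp(1/(ξ - (-2/5))) takes every nonzero value near it: an essential singularity (not a pole of any order).

The point is an essential singularity.


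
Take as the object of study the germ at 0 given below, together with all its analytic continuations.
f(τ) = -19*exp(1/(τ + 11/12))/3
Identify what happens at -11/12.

The point is an essential singularity.

The exponent 1/(τ - (-11/12)) has a pole at -11/12, so exp(1/(τ - (-11/12))) takes every nonzero value near it: an essential singularity (not a pole of any order).


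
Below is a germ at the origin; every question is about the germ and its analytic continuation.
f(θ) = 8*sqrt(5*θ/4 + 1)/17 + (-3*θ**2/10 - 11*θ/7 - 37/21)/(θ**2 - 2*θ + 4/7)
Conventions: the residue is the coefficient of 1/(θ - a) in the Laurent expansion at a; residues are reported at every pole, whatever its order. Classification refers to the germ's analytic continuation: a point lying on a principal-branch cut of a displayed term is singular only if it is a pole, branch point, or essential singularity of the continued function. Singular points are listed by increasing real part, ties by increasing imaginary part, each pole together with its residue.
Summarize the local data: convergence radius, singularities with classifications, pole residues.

Radius of convergence at 0: 1 - (1/7)*sqrt(21).
At -4/5: an algebraic (square-root) branch point.
At 1 - (1/7)*sqrt(21): a pole of order 1; residue -38/35 + (79/126)*sqrt(21).
At 1 + (1/7)*sqrt(21): a pole of order 1; residue -38/35 - (79/126)*sqrt(21).

Denominator factor (θ**2 - 2*θ + 4/7): discriminant 12/7, real irrational roots 1 + (1/7)*sqrt(21) and 1 - (1/7)*sqrt(21); poles of order 1, moduli 1 + (1/7)*sqrt(21) and 1 - (1/7)*sqrt(21).
Branch term (8/17)*sqrt(1 - θ/(-4/5)): its argument vanishes at θ = -4/5, a square-root branch point, modulus 4/5.
The radius of convergence is the smallest modulus among the singular points: 1 - (1/7)*sqrt(21).
The branch term is analytic at 1 - (1/7)*sqrt(21) and contributes nothing to the residue; only the rational part matters.
The factor θ**2 - 2*θ + 4/7 splits as (θ - a)(θ - a') with a = 1 - (1/7)*sqrt(21), a' = 1 + (1/7)*sqrt(21). At the order-1 pole a set g(θ) = (θ - a)*(rational part) = [-3*θ**2/10 - 11*θ/7 - 37/21] / (θ - a').
Simple pole: residue = g(a) at a = 1 - (1/7)*sqrt(21), which is -38/35 + (79/126)*sqrt(21).
The branch term is analytic at 1 + (1/7)*sqrt(21) and contributes nothing to the residue; only the rational part matters.
The factor θ**2 - 2*θ + 4/7 splits as (θ - a)(θ - a') with a = 1 + (1/7)*sqrt(21), a' = 1 - (1/7)*sqrt(21). At the order-1 pole a set g(θ) = (θ - a)*(rational part) = [-3*θ**2/10 - 11*θ/7 - 37/21] / (θ - a').
Simple pole: residue = g(a) at a = 1 + (1/7)*sqrt(21), which is -38/35 - (79/126)*sqrt(21).
List the singular points by increasing real part (a conjugate pair: the negative imaginary part first).


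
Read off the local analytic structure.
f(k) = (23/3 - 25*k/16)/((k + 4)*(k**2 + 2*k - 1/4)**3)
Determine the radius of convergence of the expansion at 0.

Denominator factor (k**2 + 2*k - 1/4)^3: discriminant 5, real irrational roots -1 + (1/2)*sqrt(5) and -1 - (1/2)*sqrt(5); poles of order 3, moduli -1 + (1/2)*sqrt(5) and 1 + (1/2)*sqrt(5).
Denominator factor (k + 4): pole of order 1 at -4, modulus 4.
The radius of convergence is the smallest modulus among the singular points: -1 + (1/2)*sqrt(5).

The radius of convergence is -1 + (1/2)*sqrt(5).


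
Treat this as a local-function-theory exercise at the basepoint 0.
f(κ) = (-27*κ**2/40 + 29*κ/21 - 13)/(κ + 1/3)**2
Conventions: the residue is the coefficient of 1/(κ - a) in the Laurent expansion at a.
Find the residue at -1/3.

The residue is 769/420.

At the order-2 pole -1/3 set g(κ) = (κ - (-1/3))^2*f(κ) = -27*κ**2/40 + 29*κ/21 - 13.
Order-2 pole: residue = g'(a); g'(-1/3) = 769/420, so the residue is 769/420.


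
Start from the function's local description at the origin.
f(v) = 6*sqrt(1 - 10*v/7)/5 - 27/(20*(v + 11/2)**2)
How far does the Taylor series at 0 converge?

Denominator factor (v + 11/2)^2: pole of order 2 at -11/2, modulus 11/2.
Branch term (6/5)*sqrt(1 - v/(7/10)): its argument vanishes at v = 7/10, a square-root branch point, modulus 7/10.
The radius of convergence is the smallest modulus among the singular points: 7/10.

The radius of convergence is 7/10.


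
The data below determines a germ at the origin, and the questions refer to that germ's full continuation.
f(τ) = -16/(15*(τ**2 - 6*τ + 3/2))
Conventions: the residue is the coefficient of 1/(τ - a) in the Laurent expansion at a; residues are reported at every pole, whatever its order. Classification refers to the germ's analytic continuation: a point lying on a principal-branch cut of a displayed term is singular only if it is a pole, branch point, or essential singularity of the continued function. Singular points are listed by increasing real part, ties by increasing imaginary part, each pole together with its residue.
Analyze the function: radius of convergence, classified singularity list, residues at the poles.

Radius of convergence at 0: 3 - (1/2)*sqrt(30).
At 3 - (1/2)*sqrt(30): a pole of order 1; residue (8/225)*sqrt(30).
At 3 + (1/2)*sqrt(30): a pole of order 1; residue -(8/225)*sqrt(30).

Denominator factor (τ**2 - 6*τ + 3/2): discriminant 30, real irrational roots 3 + (1/2)*sqrt(30) and 3 - (1/2)*sqrt(30); poles of order 1, moduli 3 + (1/2)*sqrt(30) and 3 - (1/2)*sqrt(30).
The radius of convergence is the smallest modulus among the singular points: 3 - (1/2)*sqrt(30).
The factor τ**2 - 6*τ + 3/2 splits as (τ - a)(τ - a') with a = 3 - (1/2)*sqrt(30), a' = 3 + (1/2)*sqrt(30). At the order-1 pole a set g(τ) = (τ - a)*f(τ) = [-16/15] / (τ - a').
Simple pole: residue = g(a) at a = 3 - (1/2)*sqrt(30), which is (8/225)*sqrt(30).
The factor τ**2 - 6*τ + 3/2 splits as (τ - a)(τ - a') with a = 3 + (1/2)*sqrt(30), a' = 3 - (1/2)*sqrt(30). At the order-1 pole a set g(τ) = (τ - a)*f(τ) = [-16/15] / (τ - a').
Simple pole: residue = g(a) at a = 3 + (1/2)*sqrt(30), which is -(8/225)*sqrt(30).
List the singular points by increasing real part (a conjugate pair: the negative imaginary part first).


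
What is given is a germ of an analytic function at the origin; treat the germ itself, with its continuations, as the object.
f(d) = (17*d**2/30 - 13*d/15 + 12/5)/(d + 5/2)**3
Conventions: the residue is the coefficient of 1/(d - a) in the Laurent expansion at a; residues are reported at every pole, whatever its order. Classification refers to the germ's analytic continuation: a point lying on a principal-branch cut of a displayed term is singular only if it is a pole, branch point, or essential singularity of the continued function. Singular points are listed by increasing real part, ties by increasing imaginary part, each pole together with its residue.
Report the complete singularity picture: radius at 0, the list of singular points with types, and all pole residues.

Denominator factor (d + 5/2)^3: pole of order 3 at -5/2, modulus 5/2.
The radius of convergence is the smallest modulus among the singular points: 5/2.
At the order-3 pole -5/2 set g(d) = (d - (-5/2))^3*f(d) = 17*d**2/30 - 13*d/15 + 12/5.
Order-3 pole: residue = g''(a)/2; g''(-5/2) = 17/15, so the residue is 17/30.

Radius of convergence at 0: 5/2.
At -5/2: a pole of order 3; residue 17/30.


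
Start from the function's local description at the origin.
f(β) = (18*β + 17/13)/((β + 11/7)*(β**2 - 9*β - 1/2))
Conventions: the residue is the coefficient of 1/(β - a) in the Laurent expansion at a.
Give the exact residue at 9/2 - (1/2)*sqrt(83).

The residue is 17185/20527 - (160811/1703741)*sqrt(83).

The factor β**2 - 9*β - 1/2 splits as (β - a)(β - a') with a = 9/2 - (1/2)*sqrt(83), a' = 9/2 + (1/2)*sqrt(83). At the order-1 pole a set g(β) = (β - a)*f(β) = [(18*β + 17/13)/(β + 11/7)] / (β - a').
Simple pole: residue = g(a) at a = 9/2 - (1/2)*sqrt(83), which is 17185/20527 - (160811/1703741)*sqrt(83).


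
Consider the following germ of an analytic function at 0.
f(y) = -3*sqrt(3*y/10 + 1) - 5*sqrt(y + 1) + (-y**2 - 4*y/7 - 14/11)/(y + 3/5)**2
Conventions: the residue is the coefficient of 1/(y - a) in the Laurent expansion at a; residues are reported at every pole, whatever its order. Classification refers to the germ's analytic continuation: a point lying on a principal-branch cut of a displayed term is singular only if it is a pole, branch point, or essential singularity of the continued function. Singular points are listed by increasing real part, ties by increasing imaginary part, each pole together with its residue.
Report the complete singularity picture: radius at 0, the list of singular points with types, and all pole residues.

Radius of convergence at 0: 3/5.
At -10/3: an algebraic (square-root) branch point.
At -1: an algebraic (square-root) branch point.
At -3/5: a pole of order 2; residue 22/35.

Denominator factor (y + 3/5)^2: pole of order 2 at -3/5, modulus 3/5.
Branch term (-3)*sqrt(1 - y/(-10/3)): its argument vanishes at y = -10/3, a square-root branch point, modulus 10/3.
Branch term (-5)*sqrt(1 - y/(-1)): its argument vanishes at y = -1, a square-root branch point, modulus 1.
The radius of convergence is the smallest modulus among the singular points: 3/5.
The branch terms are analytic at -3/5 and contribute nothing to the residue; only the rational part matters.
At the order-2 pole -3/5 set g(y) = (y - (-3/5))^2*(rational part) = -y**2 - 4*y/7 - 14/11.
Order-2 pole: residue = g'(a); g'(-3/5) = 22/35, so the residue is 22/35.
List the singular points by increasing real part (a conjugate pair: the negative imaginary part first).


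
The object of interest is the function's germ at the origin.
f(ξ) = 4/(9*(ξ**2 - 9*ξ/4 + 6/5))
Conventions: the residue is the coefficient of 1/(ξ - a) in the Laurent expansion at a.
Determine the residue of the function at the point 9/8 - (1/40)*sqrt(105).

The residue is -(16/189)*sqrt(105).

The factor ξ**2 - 9*ξ/4 + 6/5 splits as (ξ - a)(ξ - a') with a = 9/8 - (1/40)*sqrt(105), a' = 9/8 + (1/40)*sqrt(105). At the order-1 pole a set g(ξ) = (ξ - a)*f(ξ) = [4/9] / (ξ - a').
Simple pole: residue = g(a) at a = 9/8 - (1/40)*sqrt(105), which is -(16/189)*sqrt(105).


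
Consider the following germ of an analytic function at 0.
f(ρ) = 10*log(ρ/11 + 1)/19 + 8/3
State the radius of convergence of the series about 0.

The radius of convergence is 11.

Branch term (10/19)*log(1 - ρ/(-11)): its argument vanishes at ρ = -11, a logarithmic branch point, modulus 11.
The radius of convergence is the smallest modulus among the singular points: 11.


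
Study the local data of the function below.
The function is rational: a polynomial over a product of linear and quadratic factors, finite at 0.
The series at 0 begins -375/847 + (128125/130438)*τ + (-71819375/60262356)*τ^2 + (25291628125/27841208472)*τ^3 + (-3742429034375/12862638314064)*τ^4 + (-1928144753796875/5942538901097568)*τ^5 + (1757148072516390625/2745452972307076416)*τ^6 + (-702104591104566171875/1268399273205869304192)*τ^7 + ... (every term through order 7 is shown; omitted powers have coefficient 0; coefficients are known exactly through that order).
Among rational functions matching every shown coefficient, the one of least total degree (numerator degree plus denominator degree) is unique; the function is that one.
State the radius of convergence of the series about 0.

No rational of total degree below 4 reproduces all 8 coefficients; solving the [0/4] Pade equations on them gives f(τ) = -18/(7*(τ + 11/5)**2*(τ**2 + 11*τ/7 + 6/5)), whose expansion matches every shown term.
Denominator factor (τ + 11/5)^2: pole of order 2 at -11/5, modulus 11/5.
Denominator factor (τ**2 + 11*τ/7 + 6/5): discriminant -571/245, complex-conjugate roots (-11/14) + ((1/70)*sqrt(2855))*i and (-11/14) - ((1/70)*sqrt(2855))*i; poles of order 1, moduli (1/5)*sqrt(30) and (1/5)*sqrt(30).
The radius of convergence is the smallest modulus among the singular points: (1/5)*sqrt(30).

The radius of convergence is (1/5)*sqrt(30).


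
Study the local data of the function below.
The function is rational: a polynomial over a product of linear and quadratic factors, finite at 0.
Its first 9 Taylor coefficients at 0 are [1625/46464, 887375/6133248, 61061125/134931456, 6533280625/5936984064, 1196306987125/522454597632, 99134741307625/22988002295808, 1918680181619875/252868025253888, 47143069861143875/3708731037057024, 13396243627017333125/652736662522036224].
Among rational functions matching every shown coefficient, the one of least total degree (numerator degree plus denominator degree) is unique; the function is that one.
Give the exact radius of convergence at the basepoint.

The radius of convergence is 4/5.

No rational of total degree below 7 reproduces all 9 coefficients; solving the [2/5] Pade equations on them gives f(x) = (-40*x**2/9 - 4*x/9 - 13/6)/((x - 11)**2*(x - 4/5)**3), whose expansion matches every shown term.
Denominator factor (x - 11)^2: pole of order 2 at 11, modulus 11.
Denominator factor (x - 4/5)^3: pole of order 3 at 4/5, modulus 4/5.
The radius of convergence is the smallest modulus among the singular points: 4/5.


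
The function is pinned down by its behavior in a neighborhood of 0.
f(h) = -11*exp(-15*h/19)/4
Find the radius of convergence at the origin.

The radius of convergence is infinite.

The factor exp(-15*h/19) is entire and contributes no finite singular point.
The polynomial part has no poles.
No finite singular points: the Taylor series at 0 converges everywhere.


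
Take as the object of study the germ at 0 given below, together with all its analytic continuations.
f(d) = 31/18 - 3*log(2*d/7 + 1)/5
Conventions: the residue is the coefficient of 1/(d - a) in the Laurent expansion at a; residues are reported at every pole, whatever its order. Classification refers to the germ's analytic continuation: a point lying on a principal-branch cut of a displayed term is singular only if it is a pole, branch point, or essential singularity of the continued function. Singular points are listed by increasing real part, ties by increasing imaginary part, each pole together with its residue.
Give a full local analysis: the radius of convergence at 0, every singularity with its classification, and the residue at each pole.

Radius of convergence at 0: 7/2.
At -7/2: a logarithmic branch point.

Branch term (-3/5)*log(1 - d/(-7/2)): its argument vanishes at d = -7/2, a logarithmic branch point, modulus 7/2.
The radius of convergence is the smallest modulus among the singular points: 7/2.


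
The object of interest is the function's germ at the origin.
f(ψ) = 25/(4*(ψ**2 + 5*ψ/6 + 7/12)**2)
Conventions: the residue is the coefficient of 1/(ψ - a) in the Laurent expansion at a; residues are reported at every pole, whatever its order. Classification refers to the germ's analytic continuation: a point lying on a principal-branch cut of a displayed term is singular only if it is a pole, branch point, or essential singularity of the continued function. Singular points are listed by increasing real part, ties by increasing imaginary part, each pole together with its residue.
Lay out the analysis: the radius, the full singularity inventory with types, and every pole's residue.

Radius of convergence at 0: (1/6)*sqrt(21).
At (-5/12) - ((1/12)*sqrt(59))*i: a pole of order 2; residue ((2700/3481)*sqrt(59))*i.
At (-5/12) + ((1/12)*sqrt(59))*i: a pole of order 2; residue -((2700/3481)*sqrt(59))*i.

Denominator factor (ψ**2 + 5*ψ/6 + 7/12)^2: discriminant -59/36, complex-conjugate roots (-5/12) + ((1/12)*sqrt(59))*i and (-5/12) - ((1/12)*sqrt(59))*i; poles of order 2, moduli (1/6)*sqrt(21) and (1/6)*sqrt(21).
The radius of convergence is the smallest modulus among the singular points: (1/6)*sqrt(21).
The factor ψ**2 + 5*ψ/6 + 7/12 splits as (ψ - a)(ψ - a') with a = (-5/12) - ((1/12)*sqrt(59))*i, a' = (-5/12) + ((1/12)*sqrt(59))*i. At the order-2 pole a set g(ψ) = (ψ - a)^2*f(ψ) = [25/4] / (ψ - a')^2.
Order-2 pole: residue = g'(a); g'((-5/12) - ((1/12)*sqrt(59))*i) = ((2700/3481)*sqrt(59))*i, so the residue is ((2700/3481)*sqrt(59))*i.
The factor ψ**2 + 5*ψ/6 + 7/12 splits as (ψ - a)(ψ - a') with a = (-5/12) + ((1/12)*sqrt(59))*i, a' = (-5/12) - ((1/12)*sqrt(59))*i. At the order-2 pole a set g(ψ) = (ψ - a)^2*f(ψ) = [25/4] / (ψ - a')^2.
Order-2 pole: residue = g'(a); g'((-5/12) + ((1/12)*sqrt(59))*i) = -((2700/3481)*sqrt(59))*i, so the residue is -((2700/3481)*sqrt(59))*i.
List the singular points by increasing real part (a conjugate pair: the negative imaginary part first).


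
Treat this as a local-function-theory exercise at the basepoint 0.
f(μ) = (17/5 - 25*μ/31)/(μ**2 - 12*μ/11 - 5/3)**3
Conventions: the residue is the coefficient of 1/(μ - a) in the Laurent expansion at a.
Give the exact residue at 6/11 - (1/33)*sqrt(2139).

The factor μ**2 - 12*μ/11 - 5/3 splits as (μ - a)(μ - a') with a = 6/11 - (1/33)*sqrt(2139), a' = 6/11 + (1/33)*sqrt(2139). At the order-3 pole a set g(μ) = (μ - a)^3*f(μ) = [17/5 - 25*μ/31] / (μ - a')^3.
Order-3 pole: residue = g''(a)/2; g''(6/11 - (1/33)*sqrt(2139)) = -(1995114429/449459200280)*sqrt(2139), so the residue is -(1995114429/898918400560)*sqrt(2139).

The residue is -(1995114429/898918400560)*sqrt(2139).


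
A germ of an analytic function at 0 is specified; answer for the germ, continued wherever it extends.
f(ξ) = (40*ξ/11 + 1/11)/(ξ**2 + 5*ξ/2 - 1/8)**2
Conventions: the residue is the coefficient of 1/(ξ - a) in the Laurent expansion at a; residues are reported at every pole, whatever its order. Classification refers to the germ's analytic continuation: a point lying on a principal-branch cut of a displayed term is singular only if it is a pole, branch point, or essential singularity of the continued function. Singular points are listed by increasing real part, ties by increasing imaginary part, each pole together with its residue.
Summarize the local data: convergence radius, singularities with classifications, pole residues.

Radius of convergence at 0: -5/4 + (3/4)*sqrt(3).
At -5/4 - (3/4)*sqrt(3): a pole of order 2; residue -(784/2673)*sqrt(3).
At -5/4 + (3/4)*sqrt(3): a pole of order 2; residue (784/2673)*sqrt(3).

Denominator factor (ξ**2 + 5*ξ/2 - 1/8)^2: discriminant 27/4, real irrational roots -5/4 + (3/4)*sqrt(3) and -5/4 - (3/4)*sqrt(3); poles of order 2, moduli -5/4 + (3/4)*sqrt(3) and 5/4 + (3/4)*sqrt(3).
The radius of convergence is the smallest modulus among the singular points: -5/4 + (3/4)*sqrt(3).
The factor ξ**2 + 5*ξ/2 - 1/8 splits as (ξ - a)(ξ - a') with a = -5/4 - (3/4)*sqrt(3), a' = -5/4 + (3/4)*sqrt(3). At the order-2 pole a set g(ξ) = (ξ - a)^2*f(ξ) = [40*ξ/11 + 1/11] / (ξ - a')^2.
Order-2 pole: residue = g'(a); g'(-5/4 - (3/4)*sqrt(3)) = -(784/2673)*sqrt(3), so the residue is -(784/2673)*sqrt(3).
The factor ξ**2 + 5*ξ/2 - 1/8 splits as (ξ - a)(ξ - a') with a = -5/4 + (3/4)*sqrt(3), a' = -5/4 - (3/4)*sqrt(3). At the order-2 pole a set g(ξ) = (ξ - a)^2*f(ξ) = [40*ξ/11 + 1/11] / (ξ - a')^2.
Order-2 pole: residue = g'(a); g'(-5/4 + (3/4)*sqrt(3)) = (784/2673)*sqrt(3), so the residue is (784/2673)*sqrt(3).
List the singular points by increasing real part (a conjugate pair: the negative imaginary part first).


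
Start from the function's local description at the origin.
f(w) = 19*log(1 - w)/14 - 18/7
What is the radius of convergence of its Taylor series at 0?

The radius of convergence is 1.

Branch term (19/14)*log(1 - w/(1)): its argument vanishes at w = 1, a logarithmic branch point, modulus 1.
The radius of convergence is the smallest modulus among the singular points: 1.


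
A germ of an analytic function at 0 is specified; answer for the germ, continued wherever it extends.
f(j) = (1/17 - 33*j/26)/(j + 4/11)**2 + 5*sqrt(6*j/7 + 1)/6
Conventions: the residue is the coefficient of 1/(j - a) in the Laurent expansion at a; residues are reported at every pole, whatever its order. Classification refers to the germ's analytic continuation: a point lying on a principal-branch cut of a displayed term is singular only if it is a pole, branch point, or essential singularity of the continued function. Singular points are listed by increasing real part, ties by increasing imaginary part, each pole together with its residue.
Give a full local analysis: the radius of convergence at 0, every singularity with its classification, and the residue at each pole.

Radius of convergence at 0: 4/11.
At -7/6: an algebraic (square-root) branch point.
At -4/11: a pole of order 2; residue -33/26.

Denominator factor (j + 4/11)^2: pole of order 2 at -4/11, modulus 4/11.
Branch term (5/6)*sqrt(1 - j/(-7/6)): its argument vanishes at j = -7/6, a square-root branch point, modulus 7/6.
The radius of convergence is the smallest modulus among the singular points: 4/11.
The branch term is analytic at -4/11 and contributes nothing to the residue; only the rational part matters.
At the order-2 pole -4/11 set g(j) = (j - (-4/11))^2*(rational part) = 1/17 - 33*j/26.
Order-2 pole: residue = g'(a); g'(-4/11) = -33/26, so the residue is -33/26.
List the singular points by increasing real part (a conjugate pair: the negative imaginary part first).


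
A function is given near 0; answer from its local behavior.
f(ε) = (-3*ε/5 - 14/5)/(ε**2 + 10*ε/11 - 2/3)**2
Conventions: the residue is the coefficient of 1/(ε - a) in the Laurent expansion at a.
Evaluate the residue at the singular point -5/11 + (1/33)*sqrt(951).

The factor ε**2 + 10*ε/11 - 2/3 splits as (ε - a)(ε - a') with a = -5/11 + (1/33)*sqrt(951), a' = -5/11 - (1/33)*sqrt(951). At the order-2 pole a set g(ε) = (ε - a)^2*f(ε) = [-3*ε/5 - 14/5] / (ε - a')^2.
Order-2 pole: residue = g'(a); g'(-5/11 + (1/33)*sqrt(951)) = (50457/2009780)*sqrt(951), so the residue is (50457/2009780)*sqrt(951).

The residue is (50457/2009780)*sqrt(951).


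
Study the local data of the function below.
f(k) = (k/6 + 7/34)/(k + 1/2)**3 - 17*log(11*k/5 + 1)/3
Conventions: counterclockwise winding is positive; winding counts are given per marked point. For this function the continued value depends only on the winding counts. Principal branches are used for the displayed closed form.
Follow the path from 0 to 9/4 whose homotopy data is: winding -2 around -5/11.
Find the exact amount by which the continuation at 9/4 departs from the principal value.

The rational part is single-valued and drops out of the difference; each branch term changes only by its own monodromy.
(-17/3)*log(1 - k/(-5/11)): each positive loop around -5/11 adds 2*pi*i to the log, so winding -2 contributes (-17/3)*(-2)*2*pi*i = (68/3)*pi*i.
Summing the contributions at k = 9/4 gives (68/3)*pi*i.

Continued minus principal equals (68/3)*pi*i.


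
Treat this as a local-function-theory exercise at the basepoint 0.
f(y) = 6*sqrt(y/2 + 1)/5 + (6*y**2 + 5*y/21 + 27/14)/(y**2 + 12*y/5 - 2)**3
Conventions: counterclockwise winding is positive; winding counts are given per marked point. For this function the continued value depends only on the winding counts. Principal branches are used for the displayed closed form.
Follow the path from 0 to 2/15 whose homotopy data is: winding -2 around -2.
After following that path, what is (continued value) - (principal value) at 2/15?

Continued minus principal equals 0.

The rational part is single-valued and drops out of the difference; each branch term changes only by its own monodromy.
(6/5)*sqrt(1 - y/(-2)): winding -2 is even, the square root returns to the same sheet, contribution 0.
Summing the contributions at y = 2/15 gives 0.


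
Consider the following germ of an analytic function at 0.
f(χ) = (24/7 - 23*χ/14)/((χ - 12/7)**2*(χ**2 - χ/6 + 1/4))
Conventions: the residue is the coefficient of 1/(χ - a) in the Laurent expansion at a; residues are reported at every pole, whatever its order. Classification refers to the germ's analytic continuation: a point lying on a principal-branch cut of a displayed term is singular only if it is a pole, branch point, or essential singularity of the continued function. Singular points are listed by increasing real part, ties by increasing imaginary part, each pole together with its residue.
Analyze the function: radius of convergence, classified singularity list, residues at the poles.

Denominator factor (χ**2 - χ/6 + 1/4): discriminant -35/36, complex-conjugate roots (1/12) + ((1/12)*sqrt(35))*i and (1/12) - ((1/12)*sqrt(35))*i; poles of order 1, moduli 1/2 and 1/2.
Denominator factor (χ - 12/7)^2: pole of order 2 at 12/7, modulus 12/7.
The radius of convergence is the smallest modulus among the singular points: 1/2.
The factor χ**2 - χ/6 + 1/4 splits as (χ - a)(χ - a') with a = (1/12) - ((1/12)*sqrt(35))*i, a' = (1/12) + ((1/12)*sqrt(35))*i. At the order-1 pole a set g(χ) = (χ - a)*f(χ) = [(24/7 - 23*χ/14)/(χ - 12/7)**2] / (χ - a').
Simple pole: residue = g(a) at a = (1/12) - ((1/12)*sqrt(35))*i, which is (129969/323761) + ((304857/1618805)*sqrt(35))*i.
The factor χ**2 - χ/6 + 1/4 splits as (χ - a)(χ - a') with a = (1/12) + ((1/12)*sqrt(35))*i, a' = (1/12) - ((1/12)*sqrt(35))*i. At the order-1 pole a set g(χ) = (χ - a)*f(χ) = [(24/7 - 23*χ/14)/(χ - 12/7)**2] / (χ - a').
Simple pole: residue = g(a) at a = (1/12) + ((1/12)*sqrt(35))*i, which is (129969/323761) - ((304857/1618805)*sqrt(35))*i.
At the order-2 pole 12/7 set g(χ) = (χ - (12/7))^2*f(χ) = (24/7 - 23*χ/14)/(χ**2 - χ/6 + 1/4).
Order-2 pole: residue = g'(a); g'(12/7) = -259938/323761, so the residue is -259938/323761.
List the singular points by increasing real part (a conjugate pair: the negative imaginary part first).

Radius of convergence at 0: 1/2.
At (1/12) - ((1/12)*sqrt(35))*i: a pole of order 1; residue (129969/323761) + ((304857/1618805)*sqrt(35))*i.
At (1/12) + ((1/12)*sqrt(35))*i: a pole of order 1; residue (129969/323761) - ((304857/1618805)*sqrt(35))*i.
At 12/7: a pole of order 2; residue -259938/323761.


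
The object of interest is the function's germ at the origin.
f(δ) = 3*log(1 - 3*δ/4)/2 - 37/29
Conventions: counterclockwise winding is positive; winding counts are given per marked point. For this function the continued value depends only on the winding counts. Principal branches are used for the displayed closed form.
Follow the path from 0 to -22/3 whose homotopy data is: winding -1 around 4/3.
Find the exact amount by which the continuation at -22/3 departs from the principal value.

Continued minus principal equals -(3)*pi*i.

The rational part is single-valued and drops out of the difference; each branch term changes only by its own monodromy.
(3/2)*log(1 - δ/(4/3)): each positive loop around 4/3 adds 2*pi*i to the log, so winding -1 contributes (3/2)*(-1)*2*pi*i = -(3)*pi*i.
Summing the contributions at δ = -22/3 gives -(3)*pi*i.


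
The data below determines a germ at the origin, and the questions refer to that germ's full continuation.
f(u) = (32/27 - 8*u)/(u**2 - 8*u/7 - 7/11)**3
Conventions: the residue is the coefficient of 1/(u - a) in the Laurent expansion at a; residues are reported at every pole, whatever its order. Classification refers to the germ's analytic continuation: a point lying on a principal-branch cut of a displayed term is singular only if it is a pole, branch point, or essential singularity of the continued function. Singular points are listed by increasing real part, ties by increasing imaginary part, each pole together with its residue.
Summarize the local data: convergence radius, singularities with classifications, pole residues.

Radius of convergence at 0: -4/7 + (1/77)*sqrt(5709).
At 4/7 - (1/77)*sqrt(5709): a pole of order 3; residue (11620840/1258185231)*sqrt(5709).
At 4/7 + (1/77)*sqrt(5709): a pole of order 3; residue -(11620840/1258185231)*sqrt(5709).

Denominator factor (u**2 - 8*u/7 - 7/11)^3: discriminant 2076/539, real irrational roots 4/7 + (1/77)*sqrt(5709) and 4/7 - (1/77)*sqrt(5709); poles of order 3, moduli 4/7 + (1/77)*sqrt(5709) and -4/7 + (1/77)*sqrt(5709).
The radius of convergence is the smallest modulus among the singular points: -4/7 + (1/77)*sqrt(5709).
The factor u**2 - 8*u/7 - 7/11 splits as (u - a)(u - a') with a = 4/7 - (1/77)*sqrt(5709), a' = 4/7 + (1/77)*sqrt(5709). At the order-3 pole a set g(u) = (u - a)^3*f(u) = [32/27 - 8*u] / (u - a')^3.
Order-3 pole: residue = g''(a)/2; g''(4/7 - (1/77)*sqrt(5709)) = (23241680/1258185231)*sqrt(5709), so the residue is (11620840/1258185231)*sqrt(5709).
The factor u**2 - 8*u/7 - 7/11 splits as (u - a)(u - a') with a = 4/7 + (1/77)*sqrt(5709), a' = 4/7 - (1/77)*sqrt(5709). At the order-3 pole a set g(u) = (u - a)^3*f(u) = [32/27 - 8*u] / (u - a')^3.
Order-3 pole: residue = g''(a)/2; g''(4/7 + (1/77)*sqrt(5709)) = -(23241680/1258185231)*sqrt(5709), so the residue is -(11620840/1258185231)*sqrt(5709).
List the singular points by increasing real part (a conjugate pair: the negative imaginary part first).
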